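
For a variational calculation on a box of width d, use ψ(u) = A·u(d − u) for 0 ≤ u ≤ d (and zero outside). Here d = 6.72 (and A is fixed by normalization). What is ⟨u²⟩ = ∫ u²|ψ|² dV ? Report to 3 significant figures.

⟨u²⟩ = ∫ u^2 |ψ|² du over the full domain.
Expanding the polynomial and integrating term by term, since the A² factors cancel between numerator and denominator, ⟨u²⟩ = 2·d^2/7.
Putting d = 6.72 gives 12.90.

⟨u^2⟩ ≈ 12.9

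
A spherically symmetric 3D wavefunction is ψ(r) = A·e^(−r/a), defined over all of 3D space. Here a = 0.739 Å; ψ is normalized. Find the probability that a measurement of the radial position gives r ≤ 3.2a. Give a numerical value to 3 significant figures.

P = ∫ |ψ|² 4πr² dr over r ≤ 3.2a.
A² is fixed by ∫₀^∞ 4πr²|ψ|² dr = 1, i.e. A² = (π·a^3)^(−1).
In terms of u = r/a (A², 4π and the length scale all cancel between numerator and denominator), P = [∫_{0}^{3.2} u^2·e^(-2·u) du] / [∫_{0}^{∞} u^2·e^(-2·u) du].
With ∫ u^2·e^(-2·u) du = -(2·u^2 + 2·u + 1)·e^(-2·u)/4 + C, the region integral is 1/4 - 697·e^(-32/5)/100 and the full one is 1/4.
This evaluates to P = 0.9537.

P ≈ 0.954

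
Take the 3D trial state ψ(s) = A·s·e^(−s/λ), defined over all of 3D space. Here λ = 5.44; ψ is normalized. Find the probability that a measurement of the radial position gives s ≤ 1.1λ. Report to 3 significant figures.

P ≈ 0.0725

P = ∫ |ψ|² 4πs² ds over s ≤ 1.1λ.
Normalization gives A² = 1/(3·π·λ^5).
Let u = s/λ; then A², 4π and the length scale all cancel, so P = ∫_{0}^{1.1} u^4·e^(-2·u) du ÷ ∫_{0}^{∞} u^4·e^(-2·u) du.
An antiderivative of u^4·e^(-2·u) is -(u^4/2 + u^3 + 3·u^2/2 + 3·u/2 + 3/4)·e^(-2·u); evaluating from 0 to 1.1 gives ≈ 0.054372, while the full integral is 3/4.
The region integral divided by the full integral gives P = 0.07250.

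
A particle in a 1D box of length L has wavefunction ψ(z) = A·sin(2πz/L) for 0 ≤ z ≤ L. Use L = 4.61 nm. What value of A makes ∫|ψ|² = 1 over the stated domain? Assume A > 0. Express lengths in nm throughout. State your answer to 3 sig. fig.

Normalization requires ∫|ψ|² dz = 1, integrated from 0 to L.
With ∫₀^L sin²(nπz/L) dz = L/2, with ψ = A·sin(2πz/L), the integral evaluates to A²·[L/2].
Setting this equal to 1 gives A² = 1/(L/2).
Substituting L = 4.61 gives A² = 0.4338, so A = 0.6587.

A ≈ 0.659 nm^(-1/2)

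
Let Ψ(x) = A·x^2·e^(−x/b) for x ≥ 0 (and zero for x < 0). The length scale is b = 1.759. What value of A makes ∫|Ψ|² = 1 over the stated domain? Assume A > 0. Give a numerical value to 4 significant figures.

A ≈ 0.2814

Normalization requires ∫|Ψ|² dx = 1, integrated from 0 to ∞.
Carrying out the integral gives A² · 3·b^5/4.
Substituting b = 1.759 gives A² = 0.079179, so A = 0.28139.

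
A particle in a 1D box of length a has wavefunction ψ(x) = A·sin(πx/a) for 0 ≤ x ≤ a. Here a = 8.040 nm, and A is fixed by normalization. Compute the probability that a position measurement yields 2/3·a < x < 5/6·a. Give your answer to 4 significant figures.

|ψ|² is the probability density, so P = ∫_{2/3·a}^{5/6·a} |ψ|² dx.
The normalization integral ∫|ψ|²dx over the whole domain equals a/2·A², and A² cancels in the ratio.
Substituting u = x/a, A² and the length scale cancel in the ratio: P = ∫_{2/3}^{5/6} sin(π·u)^2 du / ∫_{0}^{1} sin(π·u)^2 du.
With ∫ sin(π·u)^2 du = u/2 - sin(2·π·u)/(4·π) + C, the region integral is 1/12 and the full one is 1/2.
Evaluating gives P = 1/6.

P ≈ 0.1667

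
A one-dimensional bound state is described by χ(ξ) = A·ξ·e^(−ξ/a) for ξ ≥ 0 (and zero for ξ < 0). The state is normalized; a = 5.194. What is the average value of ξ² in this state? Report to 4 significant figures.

⟨ξ^2⟩ ≈ 80.93

By definition ⟨ξ²⟩ = ∫ ξ^2 |χ(ξ)|² dξ.
Using ∫₀^∞ ξⁿ e^(−αξ) dξ = n!/αⁿ⁺¹, evaluating both integrals, ⟨ξ²⟩ = 3·a^2.
With a = 5.194, ⟨ξ^2⟩ = 80.933.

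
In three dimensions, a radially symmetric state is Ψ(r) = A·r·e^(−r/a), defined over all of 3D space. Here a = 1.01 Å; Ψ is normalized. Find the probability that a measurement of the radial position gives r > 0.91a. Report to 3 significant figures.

P = ∫ |Ψ|² 4πr² dr over r > 0.91a.
The full normalization integral is A²·[3·π·a^5] = 1, fixing A².
Substituting u = r/a, A², 4π and the length scale all cancel in the ratio: P = ∫_{0.91}^{∞} u^4·e^(-2·u) du / ∫_{0}^{∞} u^4·e^(-2·u) du.
Using ∫ u^4·e^(-2·u) du = -(u^4/2 + u^3 + 3·u^2/2 + 3·u/2 + 3/4)·e^(-2·u), the numerator is ≈ 0.72160 and the denominator is 3/4.
Taking the ratio yields P = 0.9621.

P ≈ 0.962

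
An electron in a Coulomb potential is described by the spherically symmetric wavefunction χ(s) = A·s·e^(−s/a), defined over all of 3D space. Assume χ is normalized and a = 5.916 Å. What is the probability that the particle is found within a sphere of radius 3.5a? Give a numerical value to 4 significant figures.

Integrate the radial probability density 4πs²|χ|² over s ≤ 3.5a.
A² is fixed by ∫₀^∞ 4πs²|χ|² ds = 1, i.e. A² = (3·π·a^5)^(−1).
Substituting u = s/a, A², 4π and the length scale all cancel in the ratio: P = ∫_{0}^{3.5} u^4·e^(-2·u) du / ∫_{0}^{∞} u^4·e^(-2·u) du.
Using ∫ u^4·e^(-2·u) du = -(u^4/2 + u^3 + 3·u^2/2 + 3·u/2 + 3/4)·e^(-2·u), the numerator is 3/4 - 4553·e^(-7)/32 and the denominator is 3/4.
The region integral divided by the full integral gives P = 0.82701.

P ≈ 0.8270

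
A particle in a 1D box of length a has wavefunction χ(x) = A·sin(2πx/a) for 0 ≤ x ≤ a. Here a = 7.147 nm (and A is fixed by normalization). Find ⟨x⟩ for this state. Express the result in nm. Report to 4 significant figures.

The expectation value is the |χ|²-weighted average of x: ∫ x|χ|² dx.
Evaluating both integrals, ⟨x⟩ = a/2.
With a = 7.147, ⟨x⟩ = 3.5735.

⟨x⟩ ≈ 3.574 nm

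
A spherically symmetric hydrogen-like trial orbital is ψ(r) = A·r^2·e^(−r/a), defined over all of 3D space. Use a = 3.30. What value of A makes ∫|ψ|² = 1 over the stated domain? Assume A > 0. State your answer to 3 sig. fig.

A ≈ 0.00182

The normalization condition is ∫|ψ|² 4πr² dr = 1 from 0 to ∞.
(Spherical symmetry: dV = 4πr² dr.)
Carrying out the integral gives A² · 45·π·a^7/2.
With a = 3.30: A² = 0.000003319 and A = 0.001822.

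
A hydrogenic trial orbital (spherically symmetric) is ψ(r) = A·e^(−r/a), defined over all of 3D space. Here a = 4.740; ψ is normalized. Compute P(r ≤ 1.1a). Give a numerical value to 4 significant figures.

P = ∫ |ψ|² 4πr² dr over r ≤ 1.1a.
Normalization gives A² = 1/(π·a^3).
Let u = r/a; then A², 4π and the length scale all cancel, so P = ∫_{0}^{1.1} u^2·e^(-2·u) du ÷ ∫_{0}^{∞} u^2·e^(-2·u) du.
Using ∫ u^2·e^(-2·u) du = -(2·u^2 + 2·u + 1)·e^(-2·u)/4, the numerator is 1/4 - 281·e^(-11/5)/200 and the denominator is 1/4.
The region integral divided by the full integral gives P = 0.37729.

P ≈ 0.3773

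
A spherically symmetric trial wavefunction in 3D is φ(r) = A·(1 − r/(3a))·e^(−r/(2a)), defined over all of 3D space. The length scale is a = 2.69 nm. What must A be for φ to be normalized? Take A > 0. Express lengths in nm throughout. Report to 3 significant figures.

Require ∫ |φ|² 4πr² dr = 1 over the whole domain.
In 3D with spherical symmetry the volume element is 4πr² dr.
Recall ∫₀^∞ r^m e^(−r/β) dr = m!·β^(m+1), ∫|φ|² 4πr² dr = A²·(8·π·a^3/3).
Plugging in a = 2.69 yields A = 0.07831.

A ≈ 0.0783 nm^(-3/2)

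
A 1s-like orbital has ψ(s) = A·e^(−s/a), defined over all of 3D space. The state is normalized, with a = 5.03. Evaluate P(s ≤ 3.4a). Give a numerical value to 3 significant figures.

P ≈ 0.966

Integrate the radial probability density 4πs²|ψ|² over s ≤ 3.4a.
A² is fixed by ∫₀^∞ 4πs²|ψ|² ds = 1, i.e. A² = (π·a^3)^(−1).
Substituting u = s/a, A², 4π and the length scale all cancel in the ratio: P = ∫_{0}^{3.4} u^2·e^(-2·u) du / ∫_{0}^{∞} u^2·e^(-2·u) du.
An antiderivative of u^2·e^(-2·u) is -(2·u^2 + 2·u + 1)·e^(-2·u)/4; evaluating from 0 to 3.4 gives 1/4 - 773·e^(-34/5)/100, while the full integral is 1/4.
The region integral divided by the full integral gives P = 0.9656.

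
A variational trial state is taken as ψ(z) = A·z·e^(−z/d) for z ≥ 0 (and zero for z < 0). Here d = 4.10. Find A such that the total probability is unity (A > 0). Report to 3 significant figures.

Require ∫ |ψ|² dz = 1 over the whole domain.
Using ∫₀^∞ zⁿ e^(−αz) dz = n!/αⁿ⁺¹, the integral (without the A² prefactor) comes out to d^3/4.
Hence A² = 1/[d^3/4].
Substituting d = 4.10 gives A² = 0.05804, so A = 0.2409.

A ≈ 0.241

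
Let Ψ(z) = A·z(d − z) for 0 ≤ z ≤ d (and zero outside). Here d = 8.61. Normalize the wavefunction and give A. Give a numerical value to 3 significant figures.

A ≈ 0.0252

Normalization requires ∫|Ψ|² dz = 1, integrated from 0 to d.
With Ψ = A·z(d − z), the integral evaluates to A²·[d^5/30].
So A² = (d^5/30)^(−1).
Plugging in d = 8.61 yields A = 0.02518.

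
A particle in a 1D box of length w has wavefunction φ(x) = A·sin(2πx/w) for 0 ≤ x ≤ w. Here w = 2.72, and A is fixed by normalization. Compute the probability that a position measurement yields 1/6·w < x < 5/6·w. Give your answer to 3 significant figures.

P = ∫_{1/6·w}^{5/6·w} |φ(x)|² dx.
With A² fixed by ∫|φ|² = 1, i.e. A² = (w/2)^(−1), substitute and integrate.
Substituting u = x/w, A² and the length scale cancel in the ratio: P = ∫_{1/6}^{5/6} sin(2·π·u)^2 du / ∫_{0}^{1} sin(2·π·u)^2 du.
An antiderivative of sin(2·π·u)^2 is u/2 - sin(4·π·u)/(8·π); evaluating from 1/6 to 5/6 gives √(3)/(8·π) + 1/3, while the full integral is 1/2.
Evaluating gives P = √(3)/(4·π) + 2/3.

P ≈ 0.804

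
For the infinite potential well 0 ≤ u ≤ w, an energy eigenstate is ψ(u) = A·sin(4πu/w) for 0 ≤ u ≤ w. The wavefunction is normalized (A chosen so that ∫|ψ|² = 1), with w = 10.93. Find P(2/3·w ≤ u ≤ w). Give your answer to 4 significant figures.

|ψ|² is the probability density, so P = ∫_{2/3·w}^{w} |ψ|² du.
With A² fixed by ∫|ψ|² = 1, i.e. A² = (w/2)^(−1), substitute and integrate.
Substituting t = u/w, A² and the length scale cancel in the ratio: P = ∫_{2/3}^{1} sin(4·π·t)^2 dt / ∫_{0}^{1} sin(4·π·t)^2 dt.
Using ∫ sin(4·π·t)^2 dt = t/2 - sin(4·π·t)·cos(4·π·t)/(8·π), the numerator is -√(3)/(32·π) + 1/6 and the denominator is 1/2.
Evaluating gives P = (-√(3)/16 + π/3)/π.

P ≈ 0.2989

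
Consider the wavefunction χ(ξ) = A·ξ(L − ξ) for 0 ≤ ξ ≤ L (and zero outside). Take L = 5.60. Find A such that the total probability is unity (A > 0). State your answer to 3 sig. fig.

A ≈ 0.0738

Normalization requires ∫|χ|² dξ = 1, integrated from 0 to L.
∫|χ|² dξ = A²·(L^5/30).
Hence A² = 1/[L^5/30].
Plugging in L = 5.60 yields A = 0.07381.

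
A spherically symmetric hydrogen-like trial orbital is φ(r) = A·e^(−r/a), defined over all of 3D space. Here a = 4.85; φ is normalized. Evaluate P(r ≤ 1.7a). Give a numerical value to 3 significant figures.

P = ∫ |φ|² 4πr² dr over r ≤ 1.7a.
The full normalization integral is A²·[π·a^3] = 1, fixing A².
Substituting u = r/a, A², 4π and the length scale all cancel in the ratio: P = ∫_{0}^{1.7} u^2·e^(-2·u) du / ∫_{0}^{∞} u^2·e^(-2·u) du.
An antiderivative of u^2·e^(-2·u) is -(2·u^2 + 2·u + 1)·e^(-2·u)/4; evaluating from 0 to 1.7 gives 1/4 - 509·e^(-17/5)/200, while the full integral is 1/4.
Taking the ratio yields P = 0.6603.

P ≈ 0.660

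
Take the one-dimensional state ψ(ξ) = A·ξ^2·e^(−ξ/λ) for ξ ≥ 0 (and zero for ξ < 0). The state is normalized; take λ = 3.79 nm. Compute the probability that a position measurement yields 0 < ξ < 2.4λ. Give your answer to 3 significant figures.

The probability is P = ∫ |ψ|² dξ over [0, 2.4λ].
The normalization integral ∫|ψ|²dξ over the whole domain equals 3·λ^5/4·A², and A² cancels in the ratio.
In terms of u = ξ/λ (A² and the length scale cancel between numerator and denominator), P = [∫_{0}^{2.4} u^4·e^(-2·u) du] / [∫_{0}^{∞} u^4·e^(-2·u) du].
An antiderivative of u^4·e^(-2·u) is -(u^4/2 + u^3 + 3·u^2/2 + 3·u/2 + 3/4)·e^(-2·u); evaluating from 0 to 2.4 gives ≈ 0.39281, while the full integral is 3/4.
Evaluating gives P = 0.5237.

P ≈ 0.524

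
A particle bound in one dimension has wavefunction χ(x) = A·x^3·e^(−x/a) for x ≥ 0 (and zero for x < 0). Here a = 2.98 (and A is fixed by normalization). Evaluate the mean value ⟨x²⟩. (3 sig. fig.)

⟨x^2⟩ ≈ 124

The expectation value is the |χ|²-weighted average of x^2: ∫ x^2|χ|² dx.
The ratio of the moment integral to the normalization integral gives ⟨x²⟩ = 14·a^2.
With a = 2.98, ⟨x^2⟩ = 124.3.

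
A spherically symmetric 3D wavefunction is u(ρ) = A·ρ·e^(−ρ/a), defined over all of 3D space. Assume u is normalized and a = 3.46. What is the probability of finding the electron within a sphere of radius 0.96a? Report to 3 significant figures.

P ≈ 0.0457

Integrate the radial probability density 4πρ²|u|² over ρ ≤ 0.96a.
The full normalization integral is A²·[3·π·a^5] = 1, fixing A².
Substituting t = ρ/a, A², 4π and the length scale all cancel in the ratio: P = ∫_{0}^{0.96} t^4·e^(-2·t) dt / ∫_{0}^{∞} t^4·e^(-2·t) dt.
An antiderivative of t^4·e^(-2·t) is -(t^4/2 + t^3 + 3·t^2/2 + 3·t/2 + 3/4)·e^(-2·t); evaluating from 0 to 0.96 gives ≈ 0.034293, while the full integral is 3/4.
Taking the ratio yields P = 0.04572.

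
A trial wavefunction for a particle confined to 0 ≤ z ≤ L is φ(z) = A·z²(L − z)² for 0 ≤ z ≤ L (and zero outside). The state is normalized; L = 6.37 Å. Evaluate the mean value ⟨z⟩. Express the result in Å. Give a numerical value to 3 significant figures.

⟨z⟩ ≈ 3.19 Å

⟨z⟩ = ∫ z |φ|² dz over the full domain.
Expanding the polynomial and integrating term by term, the ratio of the moment integral to the normalization integral gives ⟨z⟩ = L/2.
Putting L = 6.37 gives 3.185.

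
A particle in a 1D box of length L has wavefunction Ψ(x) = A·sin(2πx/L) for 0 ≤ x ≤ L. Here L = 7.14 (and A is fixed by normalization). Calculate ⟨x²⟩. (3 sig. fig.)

⟨x²⟩ = ∫ x^2 |Ψ|² dx over the full domain.
Evaluating both integrals, ⟨x²⟩ = -L^2/(8·π^2) + L^2/3.
With L = 7.14, ⟨x^2⟩ = 16.35.

⟨x^2⟩ ≈ 16.3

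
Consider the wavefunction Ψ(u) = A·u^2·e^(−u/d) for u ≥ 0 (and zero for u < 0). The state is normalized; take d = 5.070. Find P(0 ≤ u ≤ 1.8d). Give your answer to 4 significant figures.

P ≈ 0.2936

The probability is P = ∫ |Ψ|² du over [0, 1.8d].
With A² fixed by ∫|Ψ|² = 1, i.e. A² = (3·d^5/4)^(−1), substitute and integrate.
In terms of t = u/d (A² and the length scale cancel between numerator and denominator), P = [∫_{0}^{1.8} t^4·e^(-2·t) dt] / [∫_{0}^{∞} t^4·e^(-2·t) dt].
An antiderivative of t^4·e^(-2·t) is -(t^4/2 + t^3 + 3·t^2/2 + 3·t/2 + 3/4)·e^(-2·t); evaluating from 0 to 1.8 gives ≈ 0.220171, while the full integral is 3/4.
Taking the ratio, P = 0.29356.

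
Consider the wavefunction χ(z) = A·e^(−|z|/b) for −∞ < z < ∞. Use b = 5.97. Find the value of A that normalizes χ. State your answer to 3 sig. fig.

A ≈ 0.409

We need A² ∫|f|² dz = 1, taking the integral from −∞ to ∞.
Carrying out the integral gives A² · b.
Hence A² = 1/[b].
With b = 5.97: A² = 0.1675 and A = 0.4093.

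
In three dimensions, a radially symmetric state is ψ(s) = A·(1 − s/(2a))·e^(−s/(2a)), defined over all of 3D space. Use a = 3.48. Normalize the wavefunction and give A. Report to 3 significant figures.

The normalization condition is ∫|ψ|² 4πs² ds = 1 from 0 to ∞.
In 3D with spherical symmetry the volume element is 4πs² ds.
∫|ψ|² 4πs² ds = A²·(8·π·a^3).
Plugging in a = 3.48 yields A = 0.03073.

A ≈ 0.0307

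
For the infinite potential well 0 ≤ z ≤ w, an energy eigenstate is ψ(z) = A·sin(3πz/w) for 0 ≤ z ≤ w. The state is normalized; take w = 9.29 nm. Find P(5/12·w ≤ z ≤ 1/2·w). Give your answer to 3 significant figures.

P ≈ 0.136

P = ∫_{5/12·w}^{1/2·w} |ψ(z)|² dz.
The normalization integral ∫|ψ|²dz over the whole domain equals w/2·A², and A² cancels in the ratio.
Substituting u = z/w, A² and the length scale cancel in the ratio: P = ∫_{5/12}^{1/2} sin(3·π·u)^2 du / ∫_{0}^{1} sin(3·π·u)^2 du.
An antiderivative of sin(3·π·u)^2 is u/2 - sin(6·π·u)/(12·π); evaluating from 5/12 to 1/2 gives 1/(12·π) + 1/24, while the full integral is 1/2.
The result is P = (2 + π)/(12·π).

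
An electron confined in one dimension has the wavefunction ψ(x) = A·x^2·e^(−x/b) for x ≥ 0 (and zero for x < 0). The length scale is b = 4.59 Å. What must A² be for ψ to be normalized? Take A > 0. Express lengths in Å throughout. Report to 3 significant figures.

The normalization condition is ∫|ψ|² dx = 1 from 0 to ∞.
Using ∫₀^∞ xⁿ e^(−αx) dx = n!/αⁿ⁺¹, the integral (without the A² prefactor) comes out to 3·b^5/4.
Setting this equal to 1 gives A² = 1/(3·b^5/4).
Plugging in b = 4.59 yields A = 0.02558.

A^2 ≈ 0.000654 Å^(-5)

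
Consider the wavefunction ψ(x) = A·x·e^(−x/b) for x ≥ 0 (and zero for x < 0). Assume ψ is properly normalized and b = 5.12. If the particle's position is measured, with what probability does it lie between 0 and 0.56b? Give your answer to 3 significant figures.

P ≈ 0.104

The probability is P = ∫ |ψ|² dx over [0, 0.56b].
With A² fixed by ∫|ψ|² = 1, i.e. A² = (b^3/4)^(−1), substitute and integrate.
Substituting u = x/b, A² and the length scale cancel in the ratio: P = ∫_{0}^{0.56} u^2·e^(-2·u) du / ∫_{0}^{∞} u^2·e^(-2·u) du.
An antiderivative of u^2·e^(-2·u) is -(2·u^2 + 2·u + 1)·e^(-2·u)/4; evaluating from 0 to 0.56 gives 1/4 - 1717·e^(-28/25)/2500, while the full integral is 1/4.
The result is P = 0.1036.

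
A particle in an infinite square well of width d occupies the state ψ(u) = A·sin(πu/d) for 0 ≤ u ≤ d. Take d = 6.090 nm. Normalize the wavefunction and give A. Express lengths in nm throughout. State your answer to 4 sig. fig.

The normalization condition is ∫|ψ|² du = 1 from 0 to d.
With ∫₀^d sin²(nπu/d) du = d/2, ∫|ψ|² du = A²·(d/2).
Plugging in d = 6.090 yields A = 0.57307.

A ≈ 0.5731 nm^(-1/2)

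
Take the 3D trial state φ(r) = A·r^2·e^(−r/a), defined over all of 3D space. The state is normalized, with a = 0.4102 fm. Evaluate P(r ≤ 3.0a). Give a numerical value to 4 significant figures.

With dV = 4πr²dr, the probability is ∫|φ|² dV over r ≤ 3.0a.
The full normalization integral is A²·[45·π·a^7/2] = 1, fixing A².
In terms of u = r/a (A², 4π and the length scale all cancel between numerator and denominator), P = [∫_{0}^{3.0} u^6·e^(-2·u) du] / [∫_{0}^{∞} u^6·e^(-2·u) du].
With ∫ u^6·e^(-2·u) du = -(4·u^6 + 12·u^5 + 30·u^4 + 60·u^3 + 90·u^2 + 90·u + 45)·e^(-2·u)/8 + C, the region integral is ≈ 2.21455 and the full one is 45/8.
This evaluates to P = 0.39370.

P ≈ 0.3937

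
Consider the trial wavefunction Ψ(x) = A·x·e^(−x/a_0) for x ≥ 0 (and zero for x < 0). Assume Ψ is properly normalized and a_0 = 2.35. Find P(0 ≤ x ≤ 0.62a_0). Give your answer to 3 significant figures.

P ≈ 0.129

|Ψ|² is the probability density, so P = ∫_{0}^{0.62a_0} |Ψ|² dx.
Since A² = 1/(a_0^3/4), this is the region integral divided by the full normalization integral.
In terms of u = x/a_0 (A² and the length scale cancel between numerator and denominator), P = [∫_{0}^{0.62} u^2·e^(-2·u) du] / [∫_{0}^{∞} u^2·e^(-2·u) du].
An antiderivative of u^2·e^(-2·u) is -(2·u^2 + 2·u + 1)·e^(-2·u)/4; evaluating from 0 to 0.62 gives 1/4 - 3761·e^(-31/25)/5000, while the full integral is 1/4.
Taking the ratio, P = 0.1293.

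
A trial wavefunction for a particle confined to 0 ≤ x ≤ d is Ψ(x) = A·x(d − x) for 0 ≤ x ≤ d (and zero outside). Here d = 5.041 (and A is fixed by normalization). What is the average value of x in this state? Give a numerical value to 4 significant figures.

The expectation value is the |Ψ|²-weighted average of x: ∫ x|Ψ|² dx.
The ratio of the moment integral to the normalization integral gives ⟨x⟩ = d/2.
Putting d = 5.041 gives 2.5205.

⟨x⟩ ≈ 2.521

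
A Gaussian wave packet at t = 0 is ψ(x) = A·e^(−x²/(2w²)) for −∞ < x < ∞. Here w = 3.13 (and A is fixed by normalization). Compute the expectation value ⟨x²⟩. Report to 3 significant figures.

⟨x²⟩ = ∫ x^2 |ψ|² dx over the full domain.
Since the A² factors cancel between numerator and denominator, ⟨x²⟩ = w^2/2.
Putting w = 3.13 gives 4.898.

⟨x^2⟩ ≈ 4.90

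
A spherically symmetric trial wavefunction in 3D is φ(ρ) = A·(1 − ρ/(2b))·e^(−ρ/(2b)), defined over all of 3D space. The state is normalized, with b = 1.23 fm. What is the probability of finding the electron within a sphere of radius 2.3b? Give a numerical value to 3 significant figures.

Integrate the radial probability density 4πρ²|φ|² over ρ ≤ 2.3b.
The full normalization integral is A²·[8·π·b^3] = 1, fixing A².
Let u = ρ/b; then A², 4π and the length scale all cancel, so P = ∫_{0}^{2.3} u^2·(1 - u/2)^2·e^(-u) du ÷ ∫_{0}^{∞} u^2·(1 - u/2)^2·e^(-u) du.
With ∫ u^2·(1 - u/2)^2·e^(-u) du = -(u^4/4 + u^2 + 2·u + 2)·e^(-u) + C, the region integral is ≈ 0.10651 and the full one is 2.
Taking the ratio yields P = 0.05325.

P ≈ 0.0533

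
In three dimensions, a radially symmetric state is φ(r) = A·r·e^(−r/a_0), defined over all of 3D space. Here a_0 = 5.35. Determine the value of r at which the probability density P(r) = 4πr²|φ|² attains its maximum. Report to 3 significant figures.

r ≈ 10.7

The maximum of P(r) = 4πr²|φ|² occurs where its derivative vanishes.
Solving yields r = 2·a_0.
With a_0 = 5.35, the most probable radial distance is 10.70.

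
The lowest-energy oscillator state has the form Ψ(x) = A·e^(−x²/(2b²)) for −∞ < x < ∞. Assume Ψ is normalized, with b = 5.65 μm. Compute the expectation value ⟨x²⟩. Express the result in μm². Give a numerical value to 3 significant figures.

⟨x^2⟩ ≈ 16.0 μm^2

By definition ⟨x²⟩ = ∫ x^2 |Ψ(x)|² dx.
Evaluating both integrals, ⟨x²⟩ = b^2/2.
Putting b = 5.65 gives 15.96.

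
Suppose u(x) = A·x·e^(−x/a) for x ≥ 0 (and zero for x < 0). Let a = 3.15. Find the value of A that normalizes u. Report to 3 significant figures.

A ≈ 0.358

Require ∫ |u|² dx = 1 over the whole domain.
Recall ∫₀^∞ x^m e^(−x/β) dx = m!·β^(m+1), the integral (without the A² prefactor) comes out to a^3/4.
With a = 3.15: A² = 0.1280 and A = 0.3577.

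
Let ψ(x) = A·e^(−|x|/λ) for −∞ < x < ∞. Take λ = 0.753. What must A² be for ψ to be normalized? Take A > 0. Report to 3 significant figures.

The normalization condition is ∫|ψ|² dx = 1 from −∞ to ∞.
∫|ψ|² dx = A²·(λ).
So A² = (λ)^(−1).
Plugging in λ = 0.753 yields A = 1.152.

A^2 ≈ 1.33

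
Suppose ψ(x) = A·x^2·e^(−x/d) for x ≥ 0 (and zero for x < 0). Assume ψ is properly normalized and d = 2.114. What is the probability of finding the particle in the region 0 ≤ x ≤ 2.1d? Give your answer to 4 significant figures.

P ≈ 0.4102

The probability is P = ∫ |ψ|² dx over [0, 2.1d].
The normalization integral ∫|ψ|²dx over the whole domain equals 3·d^5/4·A², and A² cancels in the ratio.
Let u = x/d; then A² and the length scale cancel, so P = ∫_{0}^{2.1} u^4·e^(-2·u) du ÷ ∫_{0}^{∞} u^4·e^(-2·u) du.
Using ∫ u^4·e^(-2·u) du = -(u^4/2 + u^3 + 3·u^2/2 + 3·u/2 + 3/4)·e^(-2·u), the numerator is ≈ 0.307630 and the denominator is 3/4.
Taking the ratio, P = 0.41017.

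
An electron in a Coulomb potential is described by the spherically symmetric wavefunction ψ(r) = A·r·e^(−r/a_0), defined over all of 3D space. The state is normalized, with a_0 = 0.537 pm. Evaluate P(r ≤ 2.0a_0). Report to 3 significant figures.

P ≈ 0.371

P = ∫ |ψ|² 4πr² dr over r ≤ 2.0a_0.
A² is fixed by ∫₀^∞ 4πr²|ψ|² dr = 1, i.e. A² = (3·π·a_0^5)^(−1).
Substituting u = r/a_0, A², 4π and the length scale all cancel in the ratio: P = ∫_{0}^{2.0} u^4·e^(-2·u) du / ∫_{0}^{∞} u^4·e^(-2·u) du.
An antiderivative of u^4·e^(-2·u) is -(u^4/2 + u^3 + 3·u^2/2 + 3·u/2 + 3/4)·e^(-2·u); evaluating from 0 to 2.0 gives 3/4 - 103·e^(-4)/4, while the full integral is 3/4.
This evaluates to P = 0.3712.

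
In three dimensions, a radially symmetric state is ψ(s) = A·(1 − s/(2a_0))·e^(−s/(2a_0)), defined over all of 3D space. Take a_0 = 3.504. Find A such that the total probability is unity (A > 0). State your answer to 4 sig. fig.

The normalization condition is ∫|ψ|² 4πs² ds = 1 from 0 to ∞.
In 3D with spherical symmetry the volume element is 4πs² ds.
∫|ψ|² 4πs² ds = A²·(8·π·a_0^3).
So A² = (8·π·a_0^3)^(−1).
Substituting a_0 = 3.504 gives A² = 0.00092484, so A = 0.030411.

A ≈ 0.03041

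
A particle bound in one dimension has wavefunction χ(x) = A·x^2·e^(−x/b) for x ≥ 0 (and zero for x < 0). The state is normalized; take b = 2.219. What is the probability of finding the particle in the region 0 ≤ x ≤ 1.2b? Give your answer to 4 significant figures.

P ≈ 0.09587

The probability is P = ∫ |χ|² dx over [0, 1.2b].
The normalization integral ∫|χ|²dx over the whole domain equals 3·b^5/4·A², and A² cancels in the ratio.
In terms of u = x/b (A² and the length scale cancel between numerator and denominator), P = [∫_{0}^{1.2} u^4·e^(-2·u) du] / [∫_{0}^{∞} u^4·e^(-2·u) du].
Using ∫ u^4·e^(-2·u) du = -(u^4/2 + u^3 + 3·u^2/2 + 3·u/2 + 3/4)·e^(-2·u), the numerator is ≈ 0.0719014 and the denominator is 3/4.
Taking the ratio, P = 0.095869.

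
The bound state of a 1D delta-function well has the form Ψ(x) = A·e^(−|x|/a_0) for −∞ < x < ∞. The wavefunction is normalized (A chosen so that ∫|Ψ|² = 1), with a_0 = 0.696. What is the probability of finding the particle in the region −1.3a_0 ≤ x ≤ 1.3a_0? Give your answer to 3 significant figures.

P ≈ 0.926

|Ψ|² is the probability density, so P = ∫_{−1.3a_0}^{1.3a_0} |Ψ|² dx.
The normalization integral ∫|Ψ|²dx over the whole domain equals a_0·A², and A² cancels in the ratio.
Both integrals are even about x = 0, so only the x ≥ 0 halves are needed (the factors of 2 cancel). Substituting u = x/a_0, A² and the length scale cancel in the ratio: P = ∫_{0}^{1.3} e^(-2·u) du / ∫_{0}^{∞} e^(-2·u) du.
Using ∫ e^(-2·u) du = -e^(-2·u)/2, the numerator is 1/2 - e^(-13/5)/2 and the denominator is 1/2.
This works out to P = 0.9257.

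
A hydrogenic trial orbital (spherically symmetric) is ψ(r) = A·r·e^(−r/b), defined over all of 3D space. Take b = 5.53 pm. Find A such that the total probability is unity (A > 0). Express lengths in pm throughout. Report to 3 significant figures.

A ≈ 0.00453 pm^(-5/2)

We need A² ∫|f|² 4πr² dr = 1, taking the integral from 0 to ∞.
In 3D with spherical symmetry the volume element is 4πr² dr.
Recall ∫₀^∞ r^m e^(−r/β) dr = m!·β^(m+1), carrying out the integral gives A² · 3·π·b^5.
So A² = (3·π·b^5)^(−1).
Plugging in b = 5.53 yields A = 0.004530.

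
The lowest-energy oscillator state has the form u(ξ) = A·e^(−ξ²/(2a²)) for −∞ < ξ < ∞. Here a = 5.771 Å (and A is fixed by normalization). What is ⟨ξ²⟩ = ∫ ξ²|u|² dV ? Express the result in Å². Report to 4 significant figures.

⟨ξ^2⟩ ≈ 16.65 Å^2

The expectation value is the |u|²-weighted average of ξ^2: ∫ ξ^2|u|² dξ.
Differentiating ∫e^(−αξ²) dξ = √(π/α) under α to get the higher moments, the ratio of the moment integral to the normalization integral gives ⟨ξ²⟩ = a^2/2.
Putting a = 5.771 gives 16.652.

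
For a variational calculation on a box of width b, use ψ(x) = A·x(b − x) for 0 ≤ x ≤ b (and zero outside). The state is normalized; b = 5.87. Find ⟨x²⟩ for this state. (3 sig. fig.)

By definition ⟨x²⟩ = ∫ x^2 |ψ(x)|² dx.
Expanding the polynomial and integrating term by term, evaluating both integrals, ⟨x²⟩ = 2·b^2/7.
With b = 5.87, ⟨x^2⟩ = 9.845.

⟨x^2⟩ ≈ 9.84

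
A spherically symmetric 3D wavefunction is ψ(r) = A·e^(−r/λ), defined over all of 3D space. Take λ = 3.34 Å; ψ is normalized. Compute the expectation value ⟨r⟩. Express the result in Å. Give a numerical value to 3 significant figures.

By definition ⟨r⟩ = ∫ r |ψ(r)|² 4πr² dr.
With ∫₀^∞ r^3 e^(−αr) dr = 3!/α^4, the ratio of the moment integral to the normalization integral gives ⟨r⟩ = 3·λ/2.
With λ = 3.34, ⟨r⟩ = 5.010.

⟨r⟩ ≈ 5.01 Å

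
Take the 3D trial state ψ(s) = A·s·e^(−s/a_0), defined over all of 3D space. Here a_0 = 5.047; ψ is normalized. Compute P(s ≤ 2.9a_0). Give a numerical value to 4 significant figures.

P = ∫ |ψ|² 4πs² ds over s ≤ 2.9a_0.
The full normalization integral is A²·[3·π·a_0^5] = 1, fixing A².
In terms of u = s/a_0 (A², 4π and the length scale all cancel between numerator and denominator), P = [∫_{0}^{2.9} u^4·e^(-2·u) du] / [∫_{0}^{∞} u^4·e^(-2·u) du].
With ∫ u^4·e^(-2·u) du = -(u^4/2 + u^3 + 3·u^2/2 + 3·u/2 + 3/4)·e^(-2·u) + C, the region integral is ≈ 0.515461 and the full one is 3/4.
Taking the ratio yields P = 0.68728.

P ≈ 0.6873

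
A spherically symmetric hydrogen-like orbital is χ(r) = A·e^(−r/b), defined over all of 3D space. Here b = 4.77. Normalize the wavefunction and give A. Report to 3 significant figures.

Require ∫ |χ|² 4πr² dr = 1 over the whole domain.
(Spherical symmetry: dV = 4πr² dr.)
Using ∫₀^∞ rⁿ e^(−αr) dr = n!/αⁿ⁺¹, the integral (without the A² prefactor) comes out to π·b^3.
Substituting b = 4.77 gives A² = 0.002933, so A = 0.05416.

A ≈ 0.0542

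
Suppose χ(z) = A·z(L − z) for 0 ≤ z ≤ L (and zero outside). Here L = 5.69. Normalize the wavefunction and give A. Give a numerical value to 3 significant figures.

Require ∫ |χ|² dz = 1 over the whole domain.
Carrying out the integral gives A² · L^5/30.
Hence A² = 1/[L^5/30].
Substituting L = 5.69 gives A² = 0.005030, so A = 0.07092.

A ≈ 0.0709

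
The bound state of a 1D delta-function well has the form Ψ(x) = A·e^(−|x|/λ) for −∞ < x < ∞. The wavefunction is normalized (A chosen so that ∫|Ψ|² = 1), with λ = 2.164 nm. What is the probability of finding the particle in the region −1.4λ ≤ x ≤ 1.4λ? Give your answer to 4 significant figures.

The probability is P = ∫ |Ψ|² dx over [−1.4λ, 1.4λ].
Since A² = 1/(λ), this is the region integral divided by the full normalization integral.
By symmetry take twice the x ≥ 0 contribution in numerator and denominator; the 2's cancel. In terms of u = x/λ (A² and the length scale cancel between numerator and denominator), P = [∫_{0}^{1.4} e^(-2·u) du] / [∫_{0}^{∞} e^(-2·u) du].
Using ∫ e^(-2·u) du = -e^(-2·u)/2, the numerator is 1/2 - e^(-14/5)/2 and the denominator is 1/2.
Evaluating gives P = 0.93919.

P ≈ 0.9392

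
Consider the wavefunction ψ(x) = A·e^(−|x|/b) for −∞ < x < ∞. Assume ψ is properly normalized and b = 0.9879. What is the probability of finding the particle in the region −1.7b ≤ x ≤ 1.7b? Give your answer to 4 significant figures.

|ψ|² is the probability density, so P = ∫_{−1.7b}^{1.7b} |ψ|² dx.
Since A² = 1/(b), this is the region integral divided by the full normalization integral.
By symmetry take twice the x ≥ 0 contribution in numerator and denominator; the 2's cancel. Let u = x/b; then A² and the length scale cancel, so P = ∫_{0}^{1.7} e^(-2·u) du ÷ ∫_{0}^{∞} e^(-2·u) du.
Using ∫ e^(-2·u) du = -e^(-2·u)/2, the numerator is 1/2 - e^(-17/5)/2 and the denominator is 1/2.
Taking the ratio, P = 0.96663.

P ≈ 0.9666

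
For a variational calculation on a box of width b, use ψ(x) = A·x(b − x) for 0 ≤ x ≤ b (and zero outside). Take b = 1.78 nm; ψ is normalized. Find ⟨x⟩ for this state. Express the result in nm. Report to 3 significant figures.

⟨x⟩ ≈ 0.890 nm

By definition ⟨x⟩ = ∫ x |ψ(x)|² dx.
Expanding the polynomial and integrating term by term, evaluating both integrals, ⟨x⟩ = b/2.
With b = 1.78, ⟨x⟩ = 0.8900.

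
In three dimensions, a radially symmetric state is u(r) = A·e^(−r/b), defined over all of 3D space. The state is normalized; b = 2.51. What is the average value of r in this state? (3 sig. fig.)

The expectation value is the |u|²-weighted average of r: ∫ r|u|² 4πr² dr.
Using ∫₀^∞ rⁿ e^(−αr) dr = n!/αⁿ⁺¹, evaluating both integrals, ⟨r⟩ = 3·b/2.
Putting b = 2.51 gives 3.765.

⟨r⟩ ≈ 3.77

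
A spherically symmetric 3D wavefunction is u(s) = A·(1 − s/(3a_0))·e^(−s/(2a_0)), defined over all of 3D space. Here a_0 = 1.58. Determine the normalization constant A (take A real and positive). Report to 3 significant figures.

We need A² ∫|f|² 4πs² ds = 1, taking the integral from 0 to ∞.
(Spherical symmetry: dV = 4πs² ds.)
With ∫₀^∞ s^4 e^(−αs) ds = 4!/α^5, carrying out the integral gives A² · 8·π·a_0^3/3.
So A² = (8·π·a_0^3/3)^(−1).
Substituting a_0 = 1.58 gives A² = 0.03026, so A = 0.1740.

A ≈ 0.174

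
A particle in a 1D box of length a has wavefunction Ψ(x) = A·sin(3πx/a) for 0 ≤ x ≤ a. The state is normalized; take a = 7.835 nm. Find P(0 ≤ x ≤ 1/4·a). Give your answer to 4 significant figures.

P ≈ 0.3031

P = ∫_{0}^{1/4·a} |Ψ(x)|² dx.
Since A² = 1/(a/2), this is the region integral divided by the full normalization integral.
Substituting u = x/a, A² and the length scale cancel in the ratio: P = ∫_{0}^{1/4} sin(3·π·u)^2 du / ∫_{0}^{1} sin(3·π·u)^2 du.
An antiderivative of sin(3·π·u)^2 is u/2 - sin(6·π·u)/(12·π); evaluating from 0 to 1/4 gives 1/(12·π) + 1/8, while the full integral is 1/2.
This works out to P = (2 + 3·π)/(12·π).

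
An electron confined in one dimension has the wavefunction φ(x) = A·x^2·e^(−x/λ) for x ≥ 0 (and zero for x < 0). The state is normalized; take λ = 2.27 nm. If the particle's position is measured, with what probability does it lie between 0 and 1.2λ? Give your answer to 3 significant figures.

P ≈ 0.0959

P = ∫_{0}^{1.2λ} |φ(x)|² dx.
The normalization integral ∫|φ|²dx over the whole domain equals 3·λ^5/4·A², and A² cancels in the ratio.
In terms of u = x/λ (A² and the length scale cancel between numerator and denominator), P = [∫_{0}^{1.2} u^4·e^(-2·u) du] / [∫_{0}^{∞} u^4·e^(-2·u) du].
An antiderivative of u^4·e^(-2·u) is -(u^4/2 + u^3 + 3·u^2/2 + 3·u/2 + 3/4)·e^(-2·u); evaluating from 0 to 1.2 gives ≈ 0.071901, while the full integral is 3/4.
The result is P = 0.09587.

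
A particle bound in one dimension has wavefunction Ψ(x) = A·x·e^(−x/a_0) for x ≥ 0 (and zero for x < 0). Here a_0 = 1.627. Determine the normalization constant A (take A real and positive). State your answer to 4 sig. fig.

We need A² ∫|f|² dx = 1, taking the integral from 0 to ∞.
Recall ∫₀^∞ x^m e^(−x/β) dx = m!·β^(m+1), with Ψ = A·x·e^(−x/a_0), the integral evaluates to A²·[a_0^3/4].
With a_0 = 1.627: A² = 0.92875 and A = 0.96372.

A ≈ 0.9637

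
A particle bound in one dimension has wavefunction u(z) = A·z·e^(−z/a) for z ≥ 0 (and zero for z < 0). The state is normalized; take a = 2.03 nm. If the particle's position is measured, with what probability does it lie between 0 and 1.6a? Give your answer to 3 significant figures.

P ≈ 0.620

|u|² is the probability density, so P = ∫_{0}^{1.6a} |u|² dz.
Since A² = 1/(a^3/4), this is the region integral divided by the full normalization integral.
Substituting t = z/a, A² and the length scale cancel in the ratio: P = ∫_{0}^{1.6} t^2·e^(-2·t) dt / ∫_{0}^{∞} t^2·e^(-2·t) dt.
An antiderivative of t^2·e^(-2·t) is -(2·t^2 + 2·t + 1)·e^(-2·t)/4; evaluating from 0 to 1.6 gives 1/4 - 233·e^(-16/5)/100, while the full integral is 1/4.
Evaluating gives P = 0.6201.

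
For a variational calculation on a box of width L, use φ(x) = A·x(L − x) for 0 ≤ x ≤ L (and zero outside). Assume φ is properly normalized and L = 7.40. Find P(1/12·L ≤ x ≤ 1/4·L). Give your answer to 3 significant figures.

The probability is P = ∫ |φ|² dx over [1/12·L, 1/4·L].
Since A² = 1/(L^5/30), this is the region integral divided by the full normalization integral.
Substituting u = x/L, A² and the length scale cancel in the ratio: P = ∫_{1/12}^{1/4} u^2·(1 - u)^2 du / ∫_{0}^{1} u^2·(1 - u)^2 du.
Using ∫ u^2·(1 - u)^2 du = u^3·(6·u^2 - 15·u + 10)/30, the numerator is ≈ 0.0032809 and the denominator is 1/30.
Evaluating gives P = 0.09843.

P ≈ 0.0984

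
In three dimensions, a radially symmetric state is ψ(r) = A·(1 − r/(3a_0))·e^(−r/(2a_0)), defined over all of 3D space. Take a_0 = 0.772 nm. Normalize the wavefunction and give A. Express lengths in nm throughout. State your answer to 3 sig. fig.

The normalization condition is ∫|ψ|² 4πr² dr = 1 from 0 to ∞.
(Spherical symmetry: dV = 4πr² dr.)
With ∫₀^∞ r^4 e^(−αr) dr = 4!/α^5, with ψ = A·(1 − r/(3a_0))·e^(−r/(2a_0)), the integral evaluates to A²·[8·π·a_0^3/3].
Setting this equal to 1 gives A² = 1/(8·π·a_0^3/3).
Plugging in a_0 = 0.772 yields A = 0.5093.

A ≈ 0.509 nm^(-3/2)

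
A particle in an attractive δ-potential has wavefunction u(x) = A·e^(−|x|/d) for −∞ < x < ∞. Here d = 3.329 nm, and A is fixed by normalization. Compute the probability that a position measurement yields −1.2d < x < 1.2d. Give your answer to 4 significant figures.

P ≈ 0.9093

The probability is P = ∫ |u|² dx over [−1.2d, 1.2d].
With A² fixed by ∫|u|² = 1, i.e. A² = (d)^(−1), substitute and integrate.
By symmetry take twice the x ≥ 0 contribution in numerator and denominator; the 2's cancel. Substituting t = x/d, A² and the length scale cancel in the ratio: P = ∫_{0}^{1.2} e^(-2·t) dt / ∫_{0}^{∞} e^(-2·t) dt.
With ∫ e^(-2·t) dt = -e^(-2·t)/2 + C, the region integral is 1/2 - e^(-12/5)/2 and the full one is 1/2.
The result is P = 0.90928.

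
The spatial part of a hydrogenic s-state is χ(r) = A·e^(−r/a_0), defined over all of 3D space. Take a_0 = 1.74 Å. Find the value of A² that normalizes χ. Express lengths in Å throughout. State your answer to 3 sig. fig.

A^2 ≈ 0.0604 Å^(-3)

We need A² ∫|f|² 4πr² dr = 1, taking the integral from 0 to ∞.
Using ∫₀^∞ rⁿ e^(−αr) dr = n!/αⁿ⁺¹, the integral (without the A² prefactor) comes out to π·a_0^3.
Setting this equal to 1 gives A² = 1/(π·a_0^3).
With a_0 = 1.74: A² = 0.06042 and A = 0.2458.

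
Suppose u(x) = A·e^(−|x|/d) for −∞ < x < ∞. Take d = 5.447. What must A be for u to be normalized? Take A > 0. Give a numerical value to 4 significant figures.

We need A² ∫|f|² dx = 1, taking the integral from −∞ to ∞.
With ∫₀^∞ x^0 e^(−αx) dx = 0!/α^1, carrying out the integral gives A² · d.
Setting this equal to 1 gives A² = 1/(d).
Plugging in d = 5.447 yields A = 0.42847.

A ≈ 0.4285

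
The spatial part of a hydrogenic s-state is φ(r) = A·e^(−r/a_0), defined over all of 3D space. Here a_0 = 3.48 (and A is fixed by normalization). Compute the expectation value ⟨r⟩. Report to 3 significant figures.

⟨r⟩ = ∫ r |φ|² 4πr² dr over the full domain.
Evaluating both integrals, ⟨r⟩ = 3·a_0/2.
Putting a_0 = 3.48 gives 5.220.

⟨r⟩ ≈ 5.22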